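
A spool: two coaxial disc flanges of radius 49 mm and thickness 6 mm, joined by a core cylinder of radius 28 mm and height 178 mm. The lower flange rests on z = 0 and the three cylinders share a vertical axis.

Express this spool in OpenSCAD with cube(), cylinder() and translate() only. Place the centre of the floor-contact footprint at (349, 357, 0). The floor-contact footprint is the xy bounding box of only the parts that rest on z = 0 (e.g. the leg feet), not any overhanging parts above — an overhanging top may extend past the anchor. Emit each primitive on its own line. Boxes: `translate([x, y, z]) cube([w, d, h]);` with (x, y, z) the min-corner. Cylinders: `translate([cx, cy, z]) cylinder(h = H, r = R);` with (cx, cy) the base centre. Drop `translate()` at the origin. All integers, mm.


translate([349, 357, 0]) cylinder(h = 6, r = 49);
translate([349, 357, 6]) cylinder(h = 178, r = 28);
translate([349, 357, 184]) cylinder(h = 6, r = 49);


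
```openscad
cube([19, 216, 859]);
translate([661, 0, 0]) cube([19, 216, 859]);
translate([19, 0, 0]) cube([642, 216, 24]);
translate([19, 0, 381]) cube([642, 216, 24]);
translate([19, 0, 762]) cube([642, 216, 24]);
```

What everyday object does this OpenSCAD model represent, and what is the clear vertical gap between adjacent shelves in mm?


A bookshelf. The clear shelf gap is 357 mm.

Two tall side panels with 3 horizontal boards between them — a bookshelf. The first two shelf undersides are at z = 0 and z = 381; with shelf thickness 24, the clear gap is 381 − 0 − 24 = 357 mm.


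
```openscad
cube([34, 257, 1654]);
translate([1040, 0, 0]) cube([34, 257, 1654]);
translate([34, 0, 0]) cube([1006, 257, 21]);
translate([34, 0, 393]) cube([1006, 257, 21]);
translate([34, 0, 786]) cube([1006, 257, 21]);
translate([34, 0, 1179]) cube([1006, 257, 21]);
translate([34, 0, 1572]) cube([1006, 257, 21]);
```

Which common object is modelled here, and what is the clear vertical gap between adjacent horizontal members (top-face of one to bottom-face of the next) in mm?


A bookshelf. The clear shelf gap is 372 mm.

Two tall side panels with 5 horizontal boards between them — a bookshelf. The first two shelf undersides are at z = 0 and z = 393; with shelf thickness 21, the clear gap is 393 − 0 − 21 = 372 mm.


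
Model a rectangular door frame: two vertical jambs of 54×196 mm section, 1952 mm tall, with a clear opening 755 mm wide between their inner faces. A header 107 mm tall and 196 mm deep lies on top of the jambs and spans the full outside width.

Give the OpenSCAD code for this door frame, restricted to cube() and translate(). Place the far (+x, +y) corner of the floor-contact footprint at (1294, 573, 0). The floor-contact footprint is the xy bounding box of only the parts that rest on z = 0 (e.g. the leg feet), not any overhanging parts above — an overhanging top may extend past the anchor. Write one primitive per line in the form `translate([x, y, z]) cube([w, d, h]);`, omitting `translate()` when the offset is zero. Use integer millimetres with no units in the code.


translate([431, 377, 0]) cube([54, 196, 1952]);
translate([1240, 377, 0]) cube([54, 196, 1952]);
translate([431, 377, 1952]) cube([863, 196, 107]);


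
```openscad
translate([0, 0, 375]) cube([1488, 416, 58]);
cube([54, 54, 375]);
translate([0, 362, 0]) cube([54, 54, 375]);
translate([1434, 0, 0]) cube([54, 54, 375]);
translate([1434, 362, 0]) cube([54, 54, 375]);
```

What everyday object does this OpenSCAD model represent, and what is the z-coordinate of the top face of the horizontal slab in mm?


A bench. The seat-top height is 433 mm.

A long slab on four corner posts — a bench. The slab sits at z = 375 with thickness 58, so the top is 375 + 58 = 433 mm.


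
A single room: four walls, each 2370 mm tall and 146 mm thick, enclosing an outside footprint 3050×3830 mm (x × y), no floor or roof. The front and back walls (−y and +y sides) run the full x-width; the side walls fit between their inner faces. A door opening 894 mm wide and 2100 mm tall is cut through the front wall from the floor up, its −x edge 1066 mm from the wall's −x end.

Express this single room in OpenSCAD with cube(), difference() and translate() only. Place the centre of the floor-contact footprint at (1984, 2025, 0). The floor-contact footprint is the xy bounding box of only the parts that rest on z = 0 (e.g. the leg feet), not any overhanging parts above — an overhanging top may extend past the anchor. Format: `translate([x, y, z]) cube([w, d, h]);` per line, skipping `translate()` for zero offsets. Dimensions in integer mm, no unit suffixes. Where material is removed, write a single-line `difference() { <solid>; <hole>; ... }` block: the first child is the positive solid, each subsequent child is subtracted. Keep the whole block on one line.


difference() { translate([459, 110, 0]) cube([3050, 146, 2370]); translate([1525, 110, 0]) cube([894, 146, 2100]); }
translate([459, 3794, 0]) cube([3050, 146, 2370]);
translate([459, 256, 0]) cube([146, 3538, 2370]);
translate([3363, 256, 0]) cube([146, 3538, 2370]);


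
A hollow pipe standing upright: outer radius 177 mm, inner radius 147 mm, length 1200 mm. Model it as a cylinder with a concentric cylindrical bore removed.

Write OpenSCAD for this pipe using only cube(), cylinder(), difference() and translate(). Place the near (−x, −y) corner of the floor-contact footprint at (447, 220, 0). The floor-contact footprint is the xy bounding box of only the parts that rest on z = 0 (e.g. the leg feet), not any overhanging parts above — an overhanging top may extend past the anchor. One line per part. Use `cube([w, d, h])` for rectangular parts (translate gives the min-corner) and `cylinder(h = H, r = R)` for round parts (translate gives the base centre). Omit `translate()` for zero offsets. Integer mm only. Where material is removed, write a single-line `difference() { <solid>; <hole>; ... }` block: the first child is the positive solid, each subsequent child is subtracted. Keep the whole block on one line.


difference() { translate([624, 397, 0]) cylinder(h = 1200, r = 177); translate([624, 397, 0]) cylinder(h = 1200, r = 147); }


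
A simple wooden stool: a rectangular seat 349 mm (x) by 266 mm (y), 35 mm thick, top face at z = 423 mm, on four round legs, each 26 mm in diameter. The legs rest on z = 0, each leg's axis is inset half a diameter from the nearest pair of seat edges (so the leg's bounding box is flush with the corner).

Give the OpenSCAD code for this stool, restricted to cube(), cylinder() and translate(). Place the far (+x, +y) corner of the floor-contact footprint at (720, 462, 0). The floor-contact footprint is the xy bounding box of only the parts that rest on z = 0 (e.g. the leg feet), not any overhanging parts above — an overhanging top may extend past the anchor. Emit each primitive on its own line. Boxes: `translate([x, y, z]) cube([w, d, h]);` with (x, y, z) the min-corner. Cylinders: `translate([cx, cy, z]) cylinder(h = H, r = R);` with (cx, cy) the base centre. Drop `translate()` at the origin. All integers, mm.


// leg_h = 423 - 35 = 388
translate([371, 196, 388]) cube([349, 266, 35]);
translate([384, 209, 0]) cylinder(h = 388, r = 13);
translate([707, 209, 0]) cylinder(h = 388, r = 13);
translate([384, 449, 0]) cylinder(h = 388, r = 13);
translate([707, 449, 0]) cylinder(h = 388, r = 13);


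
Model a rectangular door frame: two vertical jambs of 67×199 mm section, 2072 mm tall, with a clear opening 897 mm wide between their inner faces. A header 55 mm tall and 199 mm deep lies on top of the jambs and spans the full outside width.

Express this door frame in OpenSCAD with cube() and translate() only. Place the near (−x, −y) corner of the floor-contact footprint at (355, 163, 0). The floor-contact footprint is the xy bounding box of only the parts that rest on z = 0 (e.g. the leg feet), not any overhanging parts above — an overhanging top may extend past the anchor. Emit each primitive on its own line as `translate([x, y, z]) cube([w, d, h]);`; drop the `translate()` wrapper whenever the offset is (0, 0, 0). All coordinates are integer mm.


translate([355, 163, 0]) cube([67, 199, 2072]);
translate([1319, 163, 0]) cube([67, 199, 2072]);
translate([355, 163, 2072]) cube([1031, 199, 55]);


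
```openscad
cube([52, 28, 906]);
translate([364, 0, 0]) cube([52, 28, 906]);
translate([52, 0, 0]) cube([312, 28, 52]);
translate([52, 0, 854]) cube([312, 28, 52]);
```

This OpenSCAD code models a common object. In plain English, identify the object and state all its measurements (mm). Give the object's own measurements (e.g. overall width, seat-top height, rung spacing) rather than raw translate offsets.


A rectangular picture frame lying in the x–z plane (depth along y). The opening is 312 mm wide (x) by 802 mm tall (z), surrounded by a border 52 mm wide on all four sides. The frame is 28 mm deep and is made of two full-height vertical stiles with two horizontal rails fitted between them.


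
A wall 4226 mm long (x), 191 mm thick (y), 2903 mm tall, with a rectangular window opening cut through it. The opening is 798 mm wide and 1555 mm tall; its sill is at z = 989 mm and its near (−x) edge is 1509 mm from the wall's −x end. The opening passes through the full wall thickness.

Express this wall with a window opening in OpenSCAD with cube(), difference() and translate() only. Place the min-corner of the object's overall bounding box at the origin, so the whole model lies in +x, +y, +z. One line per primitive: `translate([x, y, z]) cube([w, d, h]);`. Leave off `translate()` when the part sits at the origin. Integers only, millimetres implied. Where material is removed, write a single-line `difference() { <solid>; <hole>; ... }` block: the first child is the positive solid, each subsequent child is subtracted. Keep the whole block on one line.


difference() { cube([4226, 191, 2903]); translate([1509, 0, 989]) cube([798, 191, 1555]); }


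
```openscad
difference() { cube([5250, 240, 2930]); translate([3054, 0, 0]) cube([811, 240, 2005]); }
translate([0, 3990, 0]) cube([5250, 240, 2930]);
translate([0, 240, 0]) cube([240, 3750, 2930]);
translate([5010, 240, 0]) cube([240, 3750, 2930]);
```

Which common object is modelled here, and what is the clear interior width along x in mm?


A single room. The interior width is 4770 mm.

Four walls enclosing a rectangle with a door in the front wall — a room. Outside width 5250 minus two 240 mm walls gives 4770 mm.


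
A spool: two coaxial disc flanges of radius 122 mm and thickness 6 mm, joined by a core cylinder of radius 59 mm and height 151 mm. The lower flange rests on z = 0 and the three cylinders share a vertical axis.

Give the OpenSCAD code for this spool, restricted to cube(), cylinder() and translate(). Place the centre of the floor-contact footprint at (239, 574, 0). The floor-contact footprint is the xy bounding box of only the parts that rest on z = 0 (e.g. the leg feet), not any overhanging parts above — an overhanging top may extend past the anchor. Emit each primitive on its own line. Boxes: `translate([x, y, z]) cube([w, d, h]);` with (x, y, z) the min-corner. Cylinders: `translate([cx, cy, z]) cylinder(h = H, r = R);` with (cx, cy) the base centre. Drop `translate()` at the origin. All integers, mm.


translate([239, 574, 0]) cylinder(h = 6, r = 122);
translate([239, 574, 6]) cylinder(h = 151, r = 59);
translate([239, 574, 157]) cylinder(h = 6, r = 122);


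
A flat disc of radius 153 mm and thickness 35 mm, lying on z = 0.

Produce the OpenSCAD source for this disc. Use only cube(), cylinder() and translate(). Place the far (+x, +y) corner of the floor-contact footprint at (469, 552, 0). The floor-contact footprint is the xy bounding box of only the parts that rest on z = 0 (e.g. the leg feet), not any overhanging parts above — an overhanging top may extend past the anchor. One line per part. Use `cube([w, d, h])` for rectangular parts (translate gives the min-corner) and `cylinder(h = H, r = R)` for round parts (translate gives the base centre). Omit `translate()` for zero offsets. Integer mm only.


translate([316, 399, 0]) cylinder(h = 35, r = 153);


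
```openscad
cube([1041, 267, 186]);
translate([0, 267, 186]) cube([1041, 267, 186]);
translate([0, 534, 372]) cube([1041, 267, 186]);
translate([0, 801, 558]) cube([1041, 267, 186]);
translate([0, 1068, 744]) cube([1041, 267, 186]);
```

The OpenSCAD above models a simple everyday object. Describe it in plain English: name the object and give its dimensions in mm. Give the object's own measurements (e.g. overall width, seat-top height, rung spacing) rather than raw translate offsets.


A straight staircase of 5 solid steps. Each step is 1041 mm wide (x), 267 mm deep (y, the going) and 186 mm tall (the rise). The first step rests on the floor; each subsequent step sits one going further in +y and one rise higher in +z, directly behind and above the previous step with no overlap.


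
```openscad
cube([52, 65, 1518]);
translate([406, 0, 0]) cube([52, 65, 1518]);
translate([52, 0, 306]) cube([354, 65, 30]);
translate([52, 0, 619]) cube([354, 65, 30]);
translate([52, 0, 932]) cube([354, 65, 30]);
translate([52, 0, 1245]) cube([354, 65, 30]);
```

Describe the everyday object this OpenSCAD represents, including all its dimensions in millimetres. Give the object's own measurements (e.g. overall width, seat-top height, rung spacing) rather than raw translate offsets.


A straight ladder. Two 52×65 mm vertical rails, 1518 mm tall, stand 458 mm apart (outside-to-outside) with their front faces coplanar on the −y side. 4 rungs, each 65 mm deep and 30 mm tall, span between the inner faces of the rails, front faces flush with the rails. The lowest rung's underside is at z = 306 mm and rungs are spaced 313 mm apart (underside to underside).


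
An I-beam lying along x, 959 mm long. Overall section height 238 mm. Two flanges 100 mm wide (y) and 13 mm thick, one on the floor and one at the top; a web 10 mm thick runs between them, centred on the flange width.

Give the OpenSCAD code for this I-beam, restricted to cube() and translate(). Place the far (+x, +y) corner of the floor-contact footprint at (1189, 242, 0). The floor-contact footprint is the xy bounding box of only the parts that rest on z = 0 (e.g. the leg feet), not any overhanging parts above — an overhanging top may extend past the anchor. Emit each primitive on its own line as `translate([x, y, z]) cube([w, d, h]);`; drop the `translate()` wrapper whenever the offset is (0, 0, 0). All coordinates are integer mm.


translate([230, 142, 0]) cube([959, 100, 13]);
translate([230, 187, 13]) cube([959, 10, 212]);
translate([230, 142, 225]) cube([959, 100, 13]);


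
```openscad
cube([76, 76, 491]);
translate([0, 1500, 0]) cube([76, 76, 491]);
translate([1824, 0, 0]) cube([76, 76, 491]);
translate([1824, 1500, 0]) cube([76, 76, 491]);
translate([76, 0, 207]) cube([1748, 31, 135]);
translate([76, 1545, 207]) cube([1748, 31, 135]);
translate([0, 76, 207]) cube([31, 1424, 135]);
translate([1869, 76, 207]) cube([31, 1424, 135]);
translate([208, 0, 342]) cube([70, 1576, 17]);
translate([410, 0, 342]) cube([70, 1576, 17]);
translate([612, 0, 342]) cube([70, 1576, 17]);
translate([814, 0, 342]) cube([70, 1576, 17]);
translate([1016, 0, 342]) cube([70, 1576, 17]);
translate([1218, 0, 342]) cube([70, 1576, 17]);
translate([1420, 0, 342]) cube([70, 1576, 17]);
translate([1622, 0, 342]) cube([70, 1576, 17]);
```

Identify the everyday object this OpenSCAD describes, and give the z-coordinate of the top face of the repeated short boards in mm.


A bed frame. The slat-top height is 359 mm.

Four posts, four rails, and a row of slats — a bed frame. Slats sit on the rails at z = 207 + 135 = 342; with slat thickness 17, the top is 359 mm.


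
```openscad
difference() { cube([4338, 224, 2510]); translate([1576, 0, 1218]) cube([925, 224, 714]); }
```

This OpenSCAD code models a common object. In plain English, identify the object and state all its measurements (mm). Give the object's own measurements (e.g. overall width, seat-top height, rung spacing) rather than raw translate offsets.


A wall 4338 mm long (x), 224 mm thick (y), 2510 mm tall, with a rectangular window opening cut through it. The opening is 925 mm wide and 714 mm tall; its sill is at z = 1218 mm and its near (−x) edge is 1576 mm from the wall's −x end. The opening passes through the full wall thickness.


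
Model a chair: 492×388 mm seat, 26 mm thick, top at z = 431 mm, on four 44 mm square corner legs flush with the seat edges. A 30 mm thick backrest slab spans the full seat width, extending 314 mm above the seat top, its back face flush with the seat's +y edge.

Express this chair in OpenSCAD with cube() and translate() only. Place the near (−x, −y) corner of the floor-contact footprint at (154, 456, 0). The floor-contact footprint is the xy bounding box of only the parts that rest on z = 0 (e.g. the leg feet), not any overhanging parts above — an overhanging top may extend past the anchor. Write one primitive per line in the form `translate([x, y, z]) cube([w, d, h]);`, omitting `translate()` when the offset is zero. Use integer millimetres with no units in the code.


// leg_h = 431 - 26 = 405
translate([154, 456, 405]) cube([492, 388, 26]);
translate([154, 456, 0]) cube([44, 44, 405]);
translate([602, 456, 0]) cube([44, 44, 405]);
translate([154, 800, 0]) cube([44, 44, 405]);
translate([602, 800, 0]) cube([44, 44, 405]);
translate([154, 814, 431]) cube([492, 30, 314]);


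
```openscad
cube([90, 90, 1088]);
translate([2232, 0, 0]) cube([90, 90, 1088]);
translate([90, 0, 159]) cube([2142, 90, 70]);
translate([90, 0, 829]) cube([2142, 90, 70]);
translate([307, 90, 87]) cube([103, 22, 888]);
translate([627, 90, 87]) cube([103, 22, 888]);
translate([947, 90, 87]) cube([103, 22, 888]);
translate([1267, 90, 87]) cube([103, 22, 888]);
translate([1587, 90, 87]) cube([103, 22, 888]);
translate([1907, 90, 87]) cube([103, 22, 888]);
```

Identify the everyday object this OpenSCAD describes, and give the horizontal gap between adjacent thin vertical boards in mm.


A fence section. The picket gap is 217 mm.

Two posts, two rails, 6 pickets — a fence section. Span 2142 mm holds 6 pickets of 103 mm with 7 equal gaps: ⌊(2142 − 6·103) / 7⌋ = 217 mm.


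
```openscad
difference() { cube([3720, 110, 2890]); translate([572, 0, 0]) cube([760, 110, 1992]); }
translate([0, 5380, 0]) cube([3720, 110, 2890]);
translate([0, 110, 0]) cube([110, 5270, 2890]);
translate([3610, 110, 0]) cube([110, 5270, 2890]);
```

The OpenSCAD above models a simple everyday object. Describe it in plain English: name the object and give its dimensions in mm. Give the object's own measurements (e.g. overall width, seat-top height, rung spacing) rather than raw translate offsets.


A single room: four walls, each 2890 mm tall and 110 mm thick, enclosing an outside footprint 3720×5490 mm (x × y), no floor or roof. The front and back walls (−y and +y sides) run the full x-width; the side walls fit between their inner faces. A door opening 760 mm wide and 1992 mm tall is cut through the front wall from the floor up, its −x edge 572 mm from the wall's −x end.


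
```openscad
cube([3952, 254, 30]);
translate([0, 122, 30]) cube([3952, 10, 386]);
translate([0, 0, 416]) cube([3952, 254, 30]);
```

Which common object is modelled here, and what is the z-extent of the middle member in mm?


An I-beam. The web height is 386 mm.

Two wide flanges with a thin centred web — an I-beam. Overall 446 mm minus two 30 mm flanges gives a web of 446 − 2·30 = 386 mm.


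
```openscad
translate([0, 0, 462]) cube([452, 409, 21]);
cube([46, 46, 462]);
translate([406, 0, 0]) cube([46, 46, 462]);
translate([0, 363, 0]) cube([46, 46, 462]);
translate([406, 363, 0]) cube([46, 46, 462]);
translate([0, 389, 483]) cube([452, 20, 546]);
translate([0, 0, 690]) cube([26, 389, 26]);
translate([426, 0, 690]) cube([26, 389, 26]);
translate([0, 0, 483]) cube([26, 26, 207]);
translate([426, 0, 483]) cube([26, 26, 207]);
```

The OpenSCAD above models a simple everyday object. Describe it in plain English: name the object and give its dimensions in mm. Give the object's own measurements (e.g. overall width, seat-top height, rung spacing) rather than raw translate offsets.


A chair. The seat is a 452×409×21 mm slab with its top at z = 483 mm, on four 46×46 mm corner legs (flush with the seat edges, standing on z = 0). A flat backrest 20 mm thick, 546 mm tall, spans the full seat width and rises from the seat top along its +y edge, rear face flush with the rear of the seat. Two armrests of 26×26 mm section run along each side from the seat's front edge to the front of the backrest, top faces 233 mm above the seat top and outer faces flush with the seat's x-edges; a 26×26 mm post under the front of each armrest stands on the seat at the front corner.


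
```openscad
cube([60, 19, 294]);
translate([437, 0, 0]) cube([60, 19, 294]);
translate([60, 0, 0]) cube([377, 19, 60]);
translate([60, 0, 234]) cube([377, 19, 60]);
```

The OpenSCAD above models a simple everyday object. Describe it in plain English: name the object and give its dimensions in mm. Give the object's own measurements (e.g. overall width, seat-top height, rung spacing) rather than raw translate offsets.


A rectangular picture frame lying in the x–z plane (depth along y). The opening is 377 mm wide (x) by 174 mm tall (z), surrounded by a border 60 mm wide on all four sides. The frame is 19 mm deep and is made of two full-height vertical stiles with two horizontal rails fitted between them.


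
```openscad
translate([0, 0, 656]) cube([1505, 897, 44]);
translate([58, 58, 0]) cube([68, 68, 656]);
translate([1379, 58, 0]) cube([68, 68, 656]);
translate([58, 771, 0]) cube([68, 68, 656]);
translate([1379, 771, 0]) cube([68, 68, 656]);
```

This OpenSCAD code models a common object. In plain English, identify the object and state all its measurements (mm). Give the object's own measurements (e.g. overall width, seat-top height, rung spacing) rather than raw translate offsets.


A rectangular dining table. The top is 1505×897×44 mm with its upper surface at z = 700 mm. It stands on four 68×68 mm square legs, each inset 58 mm from the nearest pair of top edges, running from the floor to the underside of the top.


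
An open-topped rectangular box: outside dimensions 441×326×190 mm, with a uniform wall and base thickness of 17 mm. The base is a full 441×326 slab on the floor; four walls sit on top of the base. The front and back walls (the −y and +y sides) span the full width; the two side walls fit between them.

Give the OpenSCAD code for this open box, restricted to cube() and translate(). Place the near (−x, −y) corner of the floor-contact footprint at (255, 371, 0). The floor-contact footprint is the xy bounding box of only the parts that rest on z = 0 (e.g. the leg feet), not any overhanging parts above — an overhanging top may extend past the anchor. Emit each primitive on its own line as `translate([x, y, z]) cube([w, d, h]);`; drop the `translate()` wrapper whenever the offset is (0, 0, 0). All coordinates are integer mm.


translate([255, 371, 0]) cube([441, 326, 17]);
translate([255, 371, 17]) cube([441, 17, 173]);
translate([255, 680, 17]) cube([441, 17, 173]);
translate([255, 388, 17]) cube([17, 292, 173]);
translate([679, 388, 17]) cube([17, 292, 173]);


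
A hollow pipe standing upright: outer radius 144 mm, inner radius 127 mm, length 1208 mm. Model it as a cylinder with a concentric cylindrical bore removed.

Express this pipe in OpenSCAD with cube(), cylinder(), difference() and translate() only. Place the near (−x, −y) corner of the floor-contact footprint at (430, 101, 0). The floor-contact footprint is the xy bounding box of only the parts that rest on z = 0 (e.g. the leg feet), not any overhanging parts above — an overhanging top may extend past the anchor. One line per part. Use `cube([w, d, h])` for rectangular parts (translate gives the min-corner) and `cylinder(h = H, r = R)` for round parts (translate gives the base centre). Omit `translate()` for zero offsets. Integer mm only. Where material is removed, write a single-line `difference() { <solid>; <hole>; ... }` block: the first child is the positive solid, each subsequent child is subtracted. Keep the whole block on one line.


difference() { translate([574, 245, 0]) cylinder(h = 1208, r = 144); translate([574, 245, 0]) cylinder(h = 1208, r = 127); }


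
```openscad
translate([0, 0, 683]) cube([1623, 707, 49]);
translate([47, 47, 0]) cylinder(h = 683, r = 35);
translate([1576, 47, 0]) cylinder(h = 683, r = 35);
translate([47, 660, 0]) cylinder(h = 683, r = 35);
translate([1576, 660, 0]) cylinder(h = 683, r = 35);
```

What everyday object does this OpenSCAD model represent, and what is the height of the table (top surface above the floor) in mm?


A table. The table height is 732 mm.

A 1623×707×49 slab sits at z = 683 on four Ø70 mm round legs — a table. The top surface is at 683 + 49 = 732 mm.


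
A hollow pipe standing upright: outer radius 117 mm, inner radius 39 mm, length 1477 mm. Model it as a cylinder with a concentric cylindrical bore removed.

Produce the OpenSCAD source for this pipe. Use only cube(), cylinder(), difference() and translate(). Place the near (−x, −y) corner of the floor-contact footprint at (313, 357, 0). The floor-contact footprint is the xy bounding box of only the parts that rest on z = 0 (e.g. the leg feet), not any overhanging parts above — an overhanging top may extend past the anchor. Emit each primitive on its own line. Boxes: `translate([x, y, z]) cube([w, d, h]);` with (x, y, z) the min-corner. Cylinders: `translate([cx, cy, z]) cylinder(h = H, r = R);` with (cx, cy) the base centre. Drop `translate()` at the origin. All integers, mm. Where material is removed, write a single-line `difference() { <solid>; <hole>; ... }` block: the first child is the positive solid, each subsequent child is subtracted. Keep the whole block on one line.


difference() { translate([430, 474, 0]) cylinder(h = 1477, r = 117); translate([430, 474, 0]) cylinder(h = 1477, r = 39); }


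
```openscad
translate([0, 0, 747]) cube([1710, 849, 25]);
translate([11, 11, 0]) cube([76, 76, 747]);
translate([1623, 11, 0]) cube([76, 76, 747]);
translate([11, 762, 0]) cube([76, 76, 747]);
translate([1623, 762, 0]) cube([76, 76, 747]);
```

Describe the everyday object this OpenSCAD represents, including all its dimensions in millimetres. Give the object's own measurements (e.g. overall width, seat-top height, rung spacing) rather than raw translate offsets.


A table: top 1710 mm (x) × 849 mm (y), 25 mm thick, upper face at z = 772 mm, on four 76×76 mm square legs, each inset 11 mm from the nearest pair of top edges from z = 0 to the bottom of the top.


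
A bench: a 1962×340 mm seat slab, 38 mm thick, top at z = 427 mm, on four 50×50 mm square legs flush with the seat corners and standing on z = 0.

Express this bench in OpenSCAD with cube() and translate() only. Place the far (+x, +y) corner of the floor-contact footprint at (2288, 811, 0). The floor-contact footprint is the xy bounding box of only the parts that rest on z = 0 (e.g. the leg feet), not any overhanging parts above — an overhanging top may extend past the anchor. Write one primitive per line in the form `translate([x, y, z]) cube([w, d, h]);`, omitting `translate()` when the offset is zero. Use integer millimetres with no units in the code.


translate([326, 471, 389]) cube([1962, 340, 38]);
translate([326, 471, 0]) cube([50, 50, 389]);
translate([326, 761, 0]) cube([50, 50, 389]);
translate([2238, 471, 0]) cube([50, 50, 389]);
translate([2238, 761, 0]) cube([50, 50, 389]);


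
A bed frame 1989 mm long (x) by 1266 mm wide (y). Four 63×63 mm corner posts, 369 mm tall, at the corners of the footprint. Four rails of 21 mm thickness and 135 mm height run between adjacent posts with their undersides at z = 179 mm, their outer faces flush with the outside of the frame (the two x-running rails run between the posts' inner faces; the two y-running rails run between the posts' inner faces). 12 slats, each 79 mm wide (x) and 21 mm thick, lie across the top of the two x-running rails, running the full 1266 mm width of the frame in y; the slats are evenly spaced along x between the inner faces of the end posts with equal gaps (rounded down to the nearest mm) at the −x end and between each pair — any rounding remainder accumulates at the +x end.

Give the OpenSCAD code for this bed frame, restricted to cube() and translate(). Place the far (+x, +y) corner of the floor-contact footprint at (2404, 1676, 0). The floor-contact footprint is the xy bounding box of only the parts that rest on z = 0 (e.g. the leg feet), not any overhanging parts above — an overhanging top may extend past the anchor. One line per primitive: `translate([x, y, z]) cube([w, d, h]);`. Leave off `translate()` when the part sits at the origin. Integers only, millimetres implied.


translate([415, 410, 0]) cube([63, 63, 369]);
translate([415, 1613, 0]) cube([63, 63, 369]);
translate([2341, 410, 0]) cube([63, 63, 369]);
translate([2341, 1613, 0]) cube([63, 63, 369]);
translate([478, 410, 179]) cube([1863, 21, 135]);
translate([478, 1655, 179]) cube([1863, 21, 135]);
translate([415, 473, 179]) cube([21, 1140, 135]);
translate([2383, 473, 179]) cube([21, 1140, 135]);
translate([548, 410, 314]) cube([79, 1266, 21]);
translate([697, 410, 314]) cube([79, 1266, 21]);
translate([846, 410, 314]) cube([79, 1266, 21]);
translate([995, 410, 314]) cube([79, 1266, 21]);
translate([1144, 410, 314]) cube([79, 1266, 21]);
translate([1293, 410, 314]) cube([79, 1266, 21]);
translate([1442, 410, 314]) cube([79, 1266, 21]);
translate([1591, 410, 314]) cube([79, 1266, 21]);
translate([1740, 410, 314]) cube([79, 1266, 21]);
translate([1889, 410, 314]) cube([79, 1266, 21]);
translate([2038, 410, 314]) cube([79, 1266, 21]);
translate([2187, 410, 314]) cube([79, 1266, 21]);


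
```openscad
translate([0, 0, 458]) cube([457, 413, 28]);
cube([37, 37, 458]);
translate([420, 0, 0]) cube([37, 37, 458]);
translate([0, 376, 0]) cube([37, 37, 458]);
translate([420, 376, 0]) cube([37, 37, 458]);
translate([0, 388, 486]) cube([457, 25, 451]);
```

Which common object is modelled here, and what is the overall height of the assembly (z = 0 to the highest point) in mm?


A chair. The overall height is 937 mm.

A slab on four corner posts with a tall panel at the back — a chair. The seat slab sits at z = 458 with thickness 28, and the 451 mm backrest starts at the seat top, so the overall height is 458 + 28 + 451 = 937 mm.


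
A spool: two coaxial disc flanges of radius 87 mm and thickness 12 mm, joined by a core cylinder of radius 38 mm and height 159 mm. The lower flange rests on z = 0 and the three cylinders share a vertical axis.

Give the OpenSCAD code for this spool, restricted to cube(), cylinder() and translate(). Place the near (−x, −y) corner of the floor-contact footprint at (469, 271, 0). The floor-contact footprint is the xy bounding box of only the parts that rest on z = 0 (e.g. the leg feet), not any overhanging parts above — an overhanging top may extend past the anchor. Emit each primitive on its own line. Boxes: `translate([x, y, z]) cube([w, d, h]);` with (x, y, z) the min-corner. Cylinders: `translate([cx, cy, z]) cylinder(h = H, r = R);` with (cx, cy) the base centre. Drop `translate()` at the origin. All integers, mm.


translate([556, 358, 0]) cylinder(h = 12, r = 87);
translate([556, 358, 12]) cylinder(h = 159, r = 38);
translate([556, 358, 171]) cylinder(h = 12, r = 87);


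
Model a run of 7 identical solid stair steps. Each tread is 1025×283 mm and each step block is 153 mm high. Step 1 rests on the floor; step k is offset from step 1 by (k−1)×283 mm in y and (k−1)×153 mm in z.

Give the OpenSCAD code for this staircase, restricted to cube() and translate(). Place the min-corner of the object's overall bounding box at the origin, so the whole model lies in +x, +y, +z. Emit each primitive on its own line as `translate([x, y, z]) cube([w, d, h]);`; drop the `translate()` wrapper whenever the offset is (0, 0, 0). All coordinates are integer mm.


cube([1025, 283, 153]);
translate([0, 283, 153]) cube([1025, 283, 153]);
translate([0, 566, 306]) cube([1025, 283, 153]);
translate([0, 849, 459]) cube([1025, 283, 153]);
translate([0, 1132, 612]) cube([1025, 283, 153]);
translate([0, 1415, 765]) cube([1025, 283, 153]);
translate([0, 1698, 918]) cube([1025, 283, 153]);


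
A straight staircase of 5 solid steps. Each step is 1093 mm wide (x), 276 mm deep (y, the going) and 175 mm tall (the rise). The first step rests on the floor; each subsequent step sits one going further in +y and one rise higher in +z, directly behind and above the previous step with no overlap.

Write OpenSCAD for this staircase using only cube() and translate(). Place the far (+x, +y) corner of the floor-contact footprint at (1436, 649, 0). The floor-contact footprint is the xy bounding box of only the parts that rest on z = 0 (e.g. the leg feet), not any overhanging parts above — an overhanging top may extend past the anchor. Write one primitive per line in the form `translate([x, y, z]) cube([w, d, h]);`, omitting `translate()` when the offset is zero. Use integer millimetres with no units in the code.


translate([343, 373, 0]) cube([1093, 276, 175]);
translate([343, 649, 175]) cube([1093, 276, 175]);
translate([343, 925, 350]) cube([1093, 276, 175]);
translate([343, 1201, 525]) cube([1093, 276, 175]);
translate([343, 1477, 700]) cube([1093, 276, 175]);


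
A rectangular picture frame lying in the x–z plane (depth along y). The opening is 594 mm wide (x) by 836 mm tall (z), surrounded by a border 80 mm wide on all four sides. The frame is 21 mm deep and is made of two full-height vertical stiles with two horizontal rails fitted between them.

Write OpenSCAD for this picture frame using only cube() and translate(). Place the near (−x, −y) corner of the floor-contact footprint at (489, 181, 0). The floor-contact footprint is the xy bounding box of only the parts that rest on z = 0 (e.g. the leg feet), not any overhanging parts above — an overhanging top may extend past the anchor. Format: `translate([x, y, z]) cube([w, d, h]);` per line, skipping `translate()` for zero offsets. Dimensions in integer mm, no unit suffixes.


translate([489, 181, 0]) cube([80, 21, 996]);
translate([1163, 181, 0]) cube([80, 21, 996]);
translate([569, 181, 0]) cube([594, 21, 80]);
translate([569, 181, 916]) cube([594, 21, 80]);


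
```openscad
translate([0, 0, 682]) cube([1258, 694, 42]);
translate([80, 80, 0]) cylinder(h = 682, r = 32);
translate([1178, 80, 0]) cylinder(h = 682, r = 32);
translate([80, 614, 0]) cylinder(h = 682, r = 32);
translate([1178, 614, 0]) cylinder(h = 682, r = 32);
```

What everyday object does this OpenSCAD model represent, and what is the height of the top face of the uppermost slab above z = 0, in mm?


A table. The table height is 724 mm.

A 1258×694×42 slab sits at z = 682 on four Ø64 mm round legs — a table. The top surface is at 682 + 42 = 724 mm.


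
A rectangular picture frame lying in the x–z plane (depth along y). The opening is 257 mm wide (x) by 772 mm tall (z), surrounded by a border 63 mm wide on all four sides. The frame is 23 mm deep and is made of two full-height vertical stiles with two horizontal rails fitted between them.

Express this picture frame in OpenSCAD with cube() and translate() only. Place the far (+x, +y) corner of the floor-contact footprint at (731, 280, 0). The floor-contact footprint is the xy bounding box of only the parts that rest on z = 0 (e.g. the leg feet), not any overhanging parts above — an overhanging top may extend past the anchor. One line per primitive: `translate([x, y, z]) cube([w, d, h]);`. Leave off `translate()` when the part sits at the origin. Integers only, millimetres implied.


translate([348, 257, 0]) cube([63, 23, 898]);
translate([668, 257, 0]) cube([63, 23, 898]);
translate([411, 257, 0]) cube([257, 23, 63]);
translate([411, 257, 835]) cube([257, 23, 63]);


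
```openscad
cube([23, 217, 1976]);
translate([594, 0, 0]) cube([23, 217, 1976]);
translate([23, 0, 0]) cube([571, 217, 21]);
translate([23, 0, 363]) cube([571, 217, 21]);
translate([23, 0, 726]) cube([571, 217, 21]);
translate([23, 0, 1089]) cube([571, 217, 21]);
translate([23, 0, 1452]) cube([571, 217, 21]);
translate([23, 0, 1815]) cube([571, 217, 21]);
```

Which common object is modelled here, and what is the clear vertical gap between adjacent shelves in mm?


A bookshelf. The clear shelf gap is 342 mm.

Two tall side panels with 6 horizontal boards between them — a bookshelf. The first two shelf undersides are at z = 0 and z = 363; with shelf thickness 21, the clear gap is 363 − 0 − 21 = 342 mm.


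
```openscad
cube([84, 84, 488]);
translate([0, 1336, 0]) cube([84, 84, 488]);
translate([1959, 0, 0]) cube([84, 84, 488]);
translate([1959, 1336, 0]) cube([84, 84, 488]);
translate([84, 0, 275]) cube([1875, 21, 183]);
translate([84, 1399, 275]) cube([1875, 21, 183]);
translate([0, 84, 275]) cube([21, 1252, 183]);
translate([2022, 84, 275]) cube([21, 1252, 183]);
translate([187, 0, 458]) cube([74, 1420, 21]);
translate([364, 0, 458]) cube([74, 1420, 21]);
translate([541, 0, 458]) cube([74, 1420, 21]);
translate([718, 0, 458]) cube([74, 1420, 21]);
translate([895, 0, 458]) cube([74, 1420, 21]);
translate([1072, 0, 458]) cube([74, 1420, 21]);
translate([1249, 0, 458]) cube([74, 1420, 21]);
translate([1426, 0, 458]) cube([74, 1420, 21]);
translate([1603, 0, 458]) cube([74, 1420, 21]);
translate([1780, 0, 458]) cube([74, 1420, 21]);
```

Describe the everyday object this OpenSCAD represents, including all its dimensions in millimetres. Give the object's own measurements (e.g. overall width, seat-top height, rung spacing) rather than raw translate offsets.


A bed frame 2043 mm long (x) by 1420 mm wide (y). Four 84×84 mm corner posts, 488 mm tall, at the corners of the footprint. Four rails of 21 mm thickness and 183 mm height run between adjacent posts with their undersides at z = 275 mm, their outer faces flush with the outside of the frame (the two x-running rails run between the posts' inner faces; the two y-running rails run between the posts' inner faces). 10 slats, each 74 mm wide (x) and 21 mm thick, lie across the top of the two x-running rails, running the full 1420 mm width of the frame in y; along x they sit between the end posts with a 103 mm gap after the −x posts and between neighbouring slats, leaving 105 mm before the +x posts.


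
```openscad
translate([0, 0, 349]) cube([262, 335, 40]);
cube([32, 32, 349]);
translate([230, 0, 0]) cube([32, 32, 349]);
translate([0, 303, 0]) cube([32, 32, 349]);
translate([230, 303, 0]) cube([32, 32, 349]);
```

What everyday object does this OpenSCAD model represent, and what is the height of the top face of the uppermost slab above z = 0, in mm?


A stool. The seat height is 389 mm.

A 262×335×40 slab at z = 349 on four corner posts — a stool. The seat top is 349 + 40 = 389 mm.


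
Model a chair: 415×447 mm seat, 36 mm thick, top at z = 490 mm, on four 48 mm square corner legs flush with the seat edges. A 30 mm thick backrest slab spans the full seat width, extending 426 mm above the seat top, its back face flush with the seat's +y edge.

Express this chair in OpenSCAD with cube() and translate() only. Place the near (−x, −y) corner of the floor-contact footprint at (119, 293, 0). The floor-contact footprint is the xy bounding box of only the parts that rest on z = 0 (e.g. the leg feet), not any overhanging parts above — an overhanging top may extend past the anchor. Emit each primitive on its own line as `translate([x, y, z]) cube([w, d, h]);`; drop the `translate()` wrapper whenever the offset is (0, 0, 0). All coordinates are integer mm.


// leg_h = 490 - 36 = 454
translate([119, 293, 454]) cube([415, 447, 36]);
translate([119, 293, 0]) cube([48, 48, 454]);
translate([486, 293, 0]) cube([48, 48, 454]);
translate([119, 692, 0]) cube([48, 48, 454]);
translate([486, 692, 0]) cube([48, 48, 454]);
translate([119, 710, 490]) cube([415, 30, 426]);
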